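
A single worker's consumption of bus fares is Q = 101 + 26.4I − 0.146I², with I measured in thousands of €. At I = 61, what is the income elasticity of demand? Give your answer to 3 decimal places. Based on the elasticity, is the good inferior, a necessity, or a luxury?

At I = 61: Q = 1168.1340.
dQ/dI = 26.4 − 0.292I = 8.58800.
η = (dQ/dI)·(I/Q) = 8.58800 × (61/1168.1340) = 0.448.
0 < η < 1 ⇒ necessity.

0.448 (necessity)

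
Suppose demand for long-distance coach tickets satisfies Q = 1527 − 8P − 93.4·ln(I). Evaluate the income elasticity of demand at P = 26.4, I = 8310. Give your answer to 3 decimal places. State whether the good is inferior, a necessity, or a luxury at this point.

At P = 26.4, I = 8310: Q = 472.845.
Holding P constant, ∂Q/∂I = -93.4/I = -0.0112395.
η_I = (∂Q/∂I)·(I/Q) = -0.0112395 × (8310/472.845) = -0.198.
Since η < 0, this is an inferior good.

-0.198 (inferior good)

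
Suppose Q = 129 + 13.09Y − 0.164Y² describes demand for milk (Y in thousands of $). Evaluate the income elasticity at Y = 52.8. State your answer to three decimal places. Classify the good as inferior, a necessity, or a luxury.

At Y = 52.8: Q = 362.9462.
dQ/dY = 13.09 − 0.328Y = -4.22840.
η = (dQ/dY)·(Y/Q) = -4.22840 × (52.8/362.9462) = -0.615.
η < 0 ⇒ inferior good.

-0.615 (inferior good)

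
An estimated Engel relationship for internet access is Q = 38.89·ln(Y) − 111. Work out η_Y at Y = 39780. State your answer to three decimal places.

At Y = 39780: Q = 300.889.
dQ/dY = 38.89/Y = 0.000977627 at this income.
η = (dQ/dY)·(Y/Q) = 0.000977627 × (39780/300.889) = 0.129.

0.129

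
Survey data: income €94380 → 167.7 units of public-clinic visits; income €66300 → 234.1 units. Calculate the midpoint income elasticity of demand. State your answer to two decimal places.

ΔQ = 234.1 − 167.7 = 66.4; midpoint Q̄ = (167.7 + 234.1)/2 = 200.9.
ΔI = 66300 − 94380 = -28080; midpoint Ī = (94380 + 66300)/2 = 80340.
η = (ΔQ/Q̄) ÷ (ΔI/Ī) = (66.4/200.9) ÷ (-28080/80340) = -0.95.

-0.95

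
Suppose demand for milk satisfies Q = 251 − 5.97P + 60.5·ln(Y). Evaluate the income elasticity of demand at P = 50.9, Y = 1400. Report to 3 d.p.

At P = 50.9, Y = 1400: Q = 385.403.
Holding P constant, ∂Q/∂Y = 60.5/Y = 0.0432143.
η_Y = (∂Q/∂Y)·(Y/Q) = 0.0432143 × (1400/385.403) = 0.157.

0.157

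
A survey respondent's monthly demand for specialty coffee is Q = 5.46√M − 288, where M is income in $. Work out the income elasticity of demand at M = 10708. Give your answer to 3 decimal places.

At M = 10708: Q = 276.998.
dQ/dM = 5.46/(2√M) = 0.026382 at this income.
η = (dQ/dM)·(M/Q) = 0.026382 × (10708/276.998) = 1.020.

1.020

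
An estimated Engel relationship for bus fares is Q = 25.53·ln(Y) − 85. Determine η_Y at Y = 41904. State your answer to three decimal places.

0.137

At Y = 41904: Q = 186.719.
dQ/dY = 25.53/Y = 0.00060925 at this income.
η = (dQ/dY)·(Y/Q) = 0.00060925 × (41904/186.719) = 0.137.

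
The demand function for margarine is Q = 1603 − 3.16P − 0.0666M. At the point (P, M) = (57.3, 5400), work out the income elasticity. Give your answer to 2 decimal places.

-0.34

At P = 57.3, M = 5400: Q = 1062.292.
Holding P constant, ∂Q/∂M = −0.0666.
η_M = (∂Q/∂M)·(M/Q) = -0.0666 × (5400/1062.292) = -0.34.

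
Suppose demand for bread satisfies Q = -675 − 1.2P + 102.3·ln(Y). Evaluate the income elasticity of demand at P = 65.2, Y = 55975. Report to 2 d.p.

0.28

At P = 65.2, Y = 55975: Q = 365.171.
Holding P constant, ∂Q/∂Y = 102.3/Y = 0.0018276.
η_Y = (∂Q/∂Y)·(Y/Q) = 0.0018276 × (55975/365.171) = 0.28.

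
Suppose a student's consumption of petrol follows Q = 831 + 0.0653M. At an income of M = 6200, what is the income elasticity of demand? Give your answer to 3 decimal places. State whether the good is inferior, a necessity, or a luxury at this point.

At M = 6200: Q = 1235.860.
dQ/dM = 0.0653.
η = (dQ/dM)·(M/Q) = 0.0653 × (6200/1235.860) = 0.328.
Since 0 < η < 1, the good is a necessity.

0.328 (necessity)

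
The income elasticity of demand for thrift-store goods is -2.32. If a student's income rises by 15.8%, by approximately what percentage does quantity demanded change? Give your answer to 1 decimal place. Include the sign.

%ΔQ ≈ η × %ΔI = -2.32 × 15.8% = -36.7%.

-36.7%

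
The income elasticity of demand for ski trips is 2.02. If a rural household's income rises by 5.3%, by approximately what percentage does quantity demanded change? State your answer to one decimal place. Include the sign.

%ΔQ ≈ η × %ΔI = 2.02 × 5.3% = 10.7%.

10.7%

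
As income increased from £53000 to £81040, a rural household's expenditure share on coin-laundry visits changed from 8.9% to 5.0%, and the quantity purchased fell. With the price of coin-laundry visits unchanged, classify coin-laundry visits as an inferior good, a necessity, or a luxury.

inferior good

Quantity demanded falls as income rises, so η < 0.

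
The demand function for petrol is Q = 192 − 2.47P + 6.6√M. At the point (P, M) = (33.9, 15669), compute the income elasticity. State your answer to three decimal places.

0.442

At P = 33.9, M = 15669: Q = 934.428.
Holding P constant, ∂Q/∂M = 6.6/(2√M) = 0.0263629.
η_M = (∂Q/∂M)·(M/Q) = 0.0263629 × (15669/934.428) = 0.442.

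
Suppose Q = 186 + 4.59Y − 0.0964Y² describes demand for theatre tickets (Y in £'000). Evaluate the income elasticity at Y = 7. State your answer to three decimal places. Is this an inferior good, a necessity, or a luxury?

0.106 (necessity)

At Y = 7: Q = 213.4064.
dQ/dY = 4.59 − 0.1928Y = 3.24040.
η = (dQ/dY)·(Y/Q) = 3.24040 × (7/213.4064) = 0.106.
0 < η < 1 ⇒ necessity.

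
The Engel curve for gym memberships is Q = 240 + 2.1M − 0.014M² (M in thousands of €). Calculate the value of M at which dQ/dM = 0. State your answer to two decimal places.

75.00

dQ/dM = 2.1 − 0.028M.
The good is inferior where dQ/dM < 0. Setting dQ/dM = 0 gives M = 2.1 / 0.028 = 75.00.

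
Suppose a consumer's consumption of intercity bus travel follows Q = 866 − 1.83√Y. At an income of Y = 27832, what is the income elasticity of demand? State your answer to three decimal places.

-0.272

At Y = 27832: Q = 560.702.
dQ/dY = -1.83/(2√Y) = -0.00548465 at this income.
η = (dQ/dY)·(Y/Q) = -0.00548465 × (27832/560.702) = -0.272.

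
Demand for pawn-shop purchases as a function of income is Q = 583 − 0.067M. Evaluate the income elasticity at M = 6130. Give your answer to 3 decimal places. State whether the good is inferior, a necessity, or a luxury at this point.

-2.384 (inferior good)

At M = 6130: Q = 172.290.
dQ/dM = −0.067.
η = (dQ/dM)·(M/Q) = -0.067 × (6130/172.290) = -2.384.
Since η < 0, the good is an inferior good.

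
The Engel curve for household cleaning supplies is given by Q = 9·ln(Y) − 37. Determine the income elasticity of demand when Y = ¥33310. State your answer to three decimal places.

At Y = 33310: Q = 56.723.
dQ/dY = 9/Y = 0.000270189 at this income.
η = (dQ/dY)·(Y/Q) = 0.000270189 × (33310/56.723) = 0.159.

0.159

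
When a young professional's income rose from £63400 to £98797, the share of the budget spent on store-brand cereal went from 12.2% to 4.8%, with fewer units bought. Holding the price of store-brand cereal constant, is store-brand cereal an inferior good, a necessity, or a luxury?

Quantity demanded falls as income rises, so η < 0.

inferior good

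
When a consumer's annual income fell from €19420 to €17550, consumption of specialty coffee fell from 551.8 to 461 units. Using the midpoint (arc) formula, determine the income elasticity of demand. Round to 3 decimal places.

1.772

ΔQ = 461 − 551.8 = -90.8; midpoint Q̄ = (551.8 + 461)/2 = 506.4.
ΔI = 17550 − 19420 = -1870; midpoint Ī = (19420 + 17550)/2 = 18485.
η = (ΔQ/Q̄) ÷ (ΔI/Ī) = (-90.8/506.4) ÷ (-1870/18485) = 1.772.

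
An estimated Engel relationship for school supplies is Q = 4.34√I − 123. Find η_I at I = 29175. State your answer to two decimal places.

At I = 29175: Q = 618.302.
dQ/dI = 4.34/(2√I) = 0.0127044 at this income.
η = (dQ/dI)·(I/Q) = 0.0127044 × (29175/618.302) = 0.60.

0.60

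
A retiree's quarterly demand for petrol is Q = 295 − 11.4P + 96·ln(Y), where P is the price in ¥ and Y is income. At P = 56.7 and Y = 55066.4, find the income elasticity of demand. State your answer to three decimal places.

0.138

At P = 56.7, Y = 55066.4: Q = 696.584.
Holding P constant, ∂Q/∂Y = 96/Y = 0.00174335.
η_Y = (∂Q/∂Y)·(Y/Q) = 0.00174335 × (55066.4/696.584) = 0.138.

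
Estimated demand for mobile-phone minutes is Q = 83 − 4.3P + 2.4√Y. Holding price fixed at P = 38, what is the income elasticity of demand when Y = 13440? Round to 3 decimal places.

At P = 38, Y = 13440: Q = 197.834.
Holding P constant, ∂Q/∂Y = 2.4/(2√Y) = 0.010351.
η_Y = (∂Q/∂Y)·(Y/Q) = 0.010351 × (13440/197.834) = 0.703.

0.703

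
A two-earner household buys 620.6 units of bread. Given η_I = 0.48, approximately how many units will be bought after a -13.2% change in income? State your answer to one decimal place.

%ΔQ ≈ η × %ΔI = 0.48 × (-13.2%) = -6.336%.
New Q ≈ 620.6 × (1 − 0.06336) = 581.3.

581.3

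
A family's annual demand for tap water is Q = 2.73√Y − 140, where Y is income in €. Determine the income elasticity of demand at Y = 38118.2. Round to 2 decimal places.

At Y = 38118.2: Q = 393.002.
dQ/dY = 2.73/(2√Y) = 0.00699144 at this income.
η = (dQ/dY)·(Y/Q) = 0.00699144 × (38118.2/393.002) = 0.68.

0.68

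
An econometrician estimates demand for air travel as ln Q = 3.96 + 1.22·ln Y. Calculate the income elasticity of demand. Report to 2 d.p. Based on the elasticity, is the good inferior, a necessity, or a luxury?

1.22 (luxury)

In a log-linear demand, the coefficient on ln Y is the income elasticity.
So η = 1.22.
η > 1 ⇒ luxury.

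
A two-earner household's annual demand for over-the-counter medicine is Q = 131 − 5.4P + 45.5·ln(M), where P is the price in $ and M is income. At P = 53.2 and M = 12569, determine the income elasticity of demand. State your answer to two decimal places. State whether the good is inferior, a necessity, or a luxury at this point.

At P = 53.2, M = 12569: Q = 273.194.
Holding P constant, ∂Q/∂M = 45.5/M = 0.00362002.
η_M = (∂Q/∂M)·(M/Q) = 0.00362002 × (12569/273.194) = 0.17.
Since 0 < η < 1, this is a necessity.

0.17 (necessity)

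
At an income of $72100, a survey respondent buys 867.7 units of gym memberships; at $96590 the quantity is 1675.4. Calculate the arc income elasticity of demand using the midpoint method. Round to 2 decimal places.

ΔQ = 1675.4 − 867.7 = 807.7; midpoint Q̄ = (867.7 + 1675.4)/2 = 1271.55.
ΔI = 96590 − 72100 = 24490; midpoint Ī = (72100 + 96590)/2 = 84345.
η = (ΔQ/Q̄) ÷ (ΔI/Ī) = (807.7/1271.55) ÷ (24490/84345) = 2.19.

2.19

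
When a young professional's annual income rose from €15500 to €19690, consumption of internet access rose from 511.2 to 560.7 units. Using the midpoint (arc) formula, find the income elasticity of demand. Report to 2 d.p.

0.39

ΔQ = 560.7 − 511.2 = 49.5; midpoint Q̄ = (511.2 + 560.7)/2 = 535.95.
ΔI = 19690 − 15500 = 4190; midpoint Ī = (15500 + 19690)/2 = 17595.
η = (ΔQ/Q̄) ÷ (ΔI/Ī) = (49.5/535.95) ÷ (4190/17595) = 0.39.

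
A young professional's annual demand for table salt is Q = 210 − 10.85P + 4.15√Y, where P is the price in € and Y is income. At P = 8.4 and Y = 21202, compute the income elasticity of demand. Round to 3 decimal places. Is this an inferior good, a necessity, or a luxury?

0.418 (necessity)

At P = 8.4, Y = 21202: Q = 723.138.
Holding P constant, ∂Q/∂Y = 4.15/(2√Y) = 0.0142505.
η_Y = (∂Q/∂Y)·(Y/Q) = 0.0142505 × (21202/723.138) = 0.418.
Since 0 < η < 1, this is a necessity.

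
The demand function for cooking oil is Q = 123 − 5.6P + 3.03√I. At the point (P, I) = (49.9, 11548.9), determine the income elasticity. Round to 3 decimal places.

At P = 49.9, I = 11548.9: Q = 169.181.
Holding P constant, ∂Q/∂I = 3.03/(2√I) = 0.0140975.
η_I = (∂Q/∂I)·(I/Q) = 0.0140975 × (11548.9/169.181) = 0.962.

0.962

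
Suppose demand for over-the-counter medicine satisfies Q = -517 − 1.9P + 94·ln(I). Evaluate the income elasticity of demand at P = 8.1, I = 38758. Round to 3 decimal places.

0.204

At P = 8.1, I = 38758: Q = 460.729.
Holding P constant, ∂Q/∂I = 94/I = 0.00242531.
η_I = (∂Q/∂I)·(I/Q) = 0.00242531 × (38758/460.729) = 0.204.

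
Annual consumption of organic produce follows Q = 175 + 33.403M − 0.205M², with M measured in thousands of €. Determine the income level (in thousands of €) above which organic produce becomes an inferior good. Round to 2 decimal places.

81.47

dQ/dM = 33.403 − 0.41M.
The good is inferior where dQ/dM < 0. Setting dQ/dM = 0 gives M = 33.403 / 0.41 = 81.47.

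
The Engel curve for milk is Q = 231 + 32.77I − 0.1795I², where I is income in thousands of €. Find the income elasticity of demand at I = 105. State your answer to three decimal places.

At I = 105: Q = 1692.8625.
dQ/dI = 32.77 − 0.359I = -4.92500.
η = (dQ/dI)·(I/Q) = -4.92500 × (105/1692.8625) = -0.305.

-0.305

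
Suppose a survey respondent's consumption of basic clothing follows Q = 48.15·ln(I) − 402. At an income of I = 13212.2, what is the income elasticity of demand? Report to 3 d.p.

At I = 13212.2: Q = 54.890.
dQ/dI = 48.15/I = 0.00364436 at this income.
η = (dQ/dI)·(I/Q) = 0.00364436 × (13212.2/54.890) = 0.877.

0.877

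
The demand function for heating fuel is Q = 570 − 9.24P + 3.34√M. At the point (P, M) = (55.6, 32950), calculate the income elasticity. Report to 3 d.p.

0.458

At P = 55.6, M = 32950: Q = 662.537.
Holding P constant, ∂Q/∂M = 3.34/(2√M) = 0.00920002.
η_M = (∂Q/∂M)·(M/Q) = 0.00920002 × (32950/662.537) = 0.458.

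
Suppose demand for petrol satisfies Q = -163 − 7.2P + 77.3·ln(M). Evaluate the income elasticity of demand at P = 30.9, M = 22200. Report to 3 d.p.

At P = 30.9, M = 22200: Q = 388.127.
Holding P constant, ∂Q/∂M = 77.3/M = 0.00348198.
η_M = (∂Q/∂M)·(M/Q) = 0.00348198 × (22200/388.127) = 0.199.

0.199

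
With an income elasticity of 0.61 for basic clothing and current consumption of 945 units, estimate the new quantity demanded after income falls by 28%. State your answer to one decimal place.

%ΔQ ≈ η × %ΔI = 0.61 × (-28%) = -17.08%.
New Q ≈ 945 × (1 − 0.1708) = 783.6.

783.6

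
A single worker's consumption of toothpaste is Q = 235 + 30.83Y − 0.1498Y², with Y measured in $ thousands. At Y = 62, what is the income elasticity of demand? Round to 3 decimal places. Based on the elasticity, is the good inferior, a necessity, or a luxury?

At Y = 62: Q = 1570.6288.
dQ/dY = 30.83 − 0.2996Y = 12.25480.
η = (dQ/dY)·(Y/Q) = 12.25480 × (62/1570.6288) = 0.484.
0 < η < 1 ⇒ necessity.

0.484 (necessity)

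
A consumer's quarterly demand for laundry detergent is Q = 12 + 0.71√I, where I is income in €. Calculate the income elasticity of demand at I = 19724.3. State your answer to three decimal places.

At I = 19724.3: Q = 111.715.
dQ/dI = 0.71/(2√I) = 0.00252771 at this income.
η = (dQ/dI)·(I/Q) = 0.00252771 × (19724.3/111.715) = 0.446.

0.446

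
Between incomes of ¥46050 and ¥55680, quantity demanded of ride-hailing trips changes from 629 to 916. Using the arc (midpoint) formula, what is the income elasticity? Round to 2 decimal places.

1.96

ΔQ = 916 − 629 = 287; midpoint Q̄ = (629 + 916)/2 = 772.5.
ΔI = 55680 − 46050 = 9630; midpoint Ī = (46050 + 55680)/2 = 50865.
η = (ΔQ/Q̄) ÷ (ΔI/Ī) = (287/772.5) ÷ (9630/50865) = 1.96.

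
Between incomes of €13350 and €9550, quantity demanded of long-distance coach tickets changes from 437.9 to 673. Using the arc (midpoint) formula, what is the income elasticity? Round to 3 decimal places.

ΔQ = 673 − 437.9 = 235.1; midpoint Q̄ = (437.9 + 673)/2 = 555.45.
ΔI = 9550 − 13350 = -3800; midpoint Ī = (13350 + 9550)/2 = 11450.
η = (ΔQ/Q̄) ÷ (ΔI/Ī) = (235.1/555.45) ÷ (-3800/11450) = -1.275.

-1.275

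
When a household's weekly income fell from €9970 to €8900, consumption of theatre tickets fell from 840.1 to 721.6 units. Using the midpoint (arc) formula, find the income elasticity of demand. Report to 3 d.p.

ΔQ = 721.6 − 840.1 = -118.5; midpoint Q̄ = (840.1 + 721.6)/2 = 780.85.
ΔI = 8900 − 9970 = -1070; midpoint Ī = (9970 + 8900)/2 = 9435.
η = (ΔQ/Q̄) ÷ (ΔI/Ī) = (-118.5/780.85) ÷ (-1070/9435) = 1.338.

1.338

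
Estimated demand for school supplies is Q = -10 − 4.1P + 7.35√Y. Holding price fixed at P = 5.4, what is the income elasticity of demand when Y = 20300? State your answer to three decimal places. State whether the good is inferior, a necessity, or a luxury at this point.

0.516 (necessity)

At P = 5.4, Y = 20300: Q = 1015.074.
Holding P constant, ∂Q/∂Y = 7.35/(2√Y) = 0.0257934.
η_Y = (∂Q/∂Y)·(Y/Q) = 0.0257934 × (20300/1015.074) = 0.516.
Since 0 < η < 1, this is a necessity.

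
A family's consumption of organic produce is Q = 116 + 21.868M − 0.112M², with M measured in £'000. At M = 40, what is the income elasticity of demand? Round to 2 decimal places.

0.64

At M = 40: Q = 811.5200.
dQ/dM = 21.868 − 0.224M = 12.90800.
η = (dQ/dM)·(M/Q) = 12.90800 × (40/811.5200) = 0.64.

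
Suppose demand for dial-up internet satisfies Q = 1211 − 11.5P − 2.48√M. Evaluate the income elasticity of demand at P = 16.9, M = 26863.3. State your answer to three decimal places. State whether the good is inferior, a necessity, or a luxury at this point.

-0.333 (inferior good)

At P = 16.9, M = 26863.3: Q = 610.177.
Holding P constant, ∂Q/∂M = -2.48/(2√M) = -0.00756558.
η_M = (∂Q/∂M)·(M/Q) = -0.00756558 × (26863.3/610.177) = -0.333.
Since η < 0, this is an inferior good.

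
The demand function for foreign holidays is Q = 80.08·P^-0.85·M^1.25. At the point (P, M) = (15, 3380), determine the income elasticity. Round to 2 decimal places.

1.25

For a multiplicative demand Q = A·P^α·M^β, the income elasticity is β everywhere.
Here β = 1.25, so η = 1.25.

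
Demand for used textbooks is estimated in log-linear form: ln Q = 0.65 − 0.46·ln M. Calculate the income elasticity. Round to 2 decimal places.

In a log-linear demand, the coefficient on ln M is the income elasticity.
So η = -0.46.

-0.46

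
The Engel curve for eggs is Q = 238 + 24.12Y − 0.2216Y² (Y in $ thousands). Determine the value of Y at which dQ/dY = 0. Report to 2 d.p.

dQ/dY = 24.12 − 0.4432Y.
The good is inferior where dQ/dY < 0. Setting dQ/dY = 0 gives Y = 24.12 / 0.4432 = 54.42.

54.42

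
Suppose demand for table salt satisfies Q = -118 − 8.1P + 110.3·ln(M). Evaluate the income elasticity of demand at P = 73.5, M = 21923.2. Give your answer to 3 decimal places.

0.283

At P = 73.5, M = 21923.2: Q = 389.132.
Holding P constant, ∂Q/∂M = 110.3/M = 0.0050312.
η_M = (∂Q/∂M)·(M/Q) = 0.0050312 × (21923.2/389.132) = 0.283.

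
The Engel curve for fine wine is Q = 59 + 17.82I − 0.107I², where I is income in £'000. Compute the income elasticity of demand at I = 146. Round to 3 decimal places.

-5.159

At I = 146: Q = 379.9080.
dQ/dI = 17.82 − 0.214I = -13.42400.
η = (dQ/dI)·(I/Q) = -13.42400 × (146/379.9080) = -5.159.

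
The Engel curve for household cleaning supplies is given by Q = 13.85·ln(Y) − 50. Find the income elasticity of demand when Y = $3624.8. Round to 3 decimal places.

At Y = 3624.8: Q = 63.508.
dQ/dY = 13.85/Y = 0.0038209 at this income.
η = (dQ/dY)·(Y/Q) = 0.0038209 × (3624.8/63.508) = 0.218.

0.218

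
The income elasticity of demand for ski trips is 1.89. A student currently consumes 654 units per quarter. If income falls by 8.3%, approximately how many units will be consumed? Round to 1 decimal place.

%ΔQ ≈ η × %ΔI = 1.89 × (-8.3%) = -15.687%.
New Q ≈ 654 × (1 − 0.15687) = 551.4.

551.4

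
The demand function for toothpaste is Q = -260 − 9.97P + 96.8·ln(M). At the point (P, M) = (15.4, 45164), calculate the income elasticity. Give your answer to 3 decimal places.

At P = 15.4, M = 45164: Q = 623.970.
Holding P constant, ∂Q/∂M = 96.8/M = 0.0021433.
η_M = (∂Q/∂M)·(M/Q) = 0.0021433 × (45164/623.970) = 0.155.

0.155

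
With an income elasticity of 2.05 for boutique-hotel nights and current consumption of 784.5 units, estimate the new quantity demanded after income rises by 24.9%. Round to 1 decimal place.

%ΔQ ≈ η × %ΔI = 2.05 × 24.9% = 51.045%.
New Q ≈ 784.5 × (1 + 0.51045) = 1184.9.

1184.9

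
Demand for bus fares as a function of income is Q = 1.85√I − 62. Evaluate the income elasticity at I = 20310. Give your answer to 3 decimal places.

0.654

At I = 20310: Q = 201.649.
dQ/dI = 1.85/(2√I) = 0.00649063 at this income.
η = (dQ/dI)·(I/Q) = 0.00649063 × (20310/201.649) = 0.654.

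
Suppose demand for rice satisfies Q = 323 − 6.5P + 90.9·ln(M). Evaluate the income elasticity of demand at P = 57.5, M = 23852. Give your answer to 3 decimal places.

0.105

At P = 57.5, M = 23852: Q = 865.488.
Holding P constant, ∂Q/∂M = 90.9/M = 0.003811.
η_M = (∂Q/∂M)·(M/Q) = 0.003811 × (23852/865.488) = 0.105.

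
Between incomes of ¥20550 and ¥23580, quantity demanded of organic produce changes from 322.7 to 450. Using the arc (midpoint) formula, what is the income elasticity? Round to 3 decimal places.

ΔQ = 450 − 322.7 = 127.3; midpoint Q̄ = (322.7 + 450)/2 = 386.35.
ΔI = 23580 − 20550 = 3030; midpoint Ī = (20550 + 23580)/2 = 22065.
η = (ΔQ/Q̄) ÷ (ΔI/Ī) = (127.3/386.35) ÷ (3030/22065) = 2.399.

2.399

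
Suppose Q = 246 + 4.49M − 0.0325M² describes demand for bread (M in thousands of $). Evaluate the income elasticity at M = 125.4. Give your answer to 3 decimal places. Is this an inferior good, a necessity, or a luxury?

At M = 125.4: Q = 297.9783.
dQ/dM = 4.49 − 0.065M = -3.66100.
η = (dQ/dM)·(M/Q) = -3.66100 × (125.4/297.9783) = -1.541.
η < 0 ⇒ inferior good.

-1.541 (inferior good)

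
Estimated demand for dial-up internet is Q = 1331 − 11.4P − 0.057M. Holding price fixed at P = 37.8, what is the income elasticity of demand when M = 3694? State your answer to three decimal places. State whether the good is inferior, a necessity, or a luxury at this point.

At P = 37.8, M = 3694: Q = 689.522.
Holding P constant, ∂Q/∂M = −0.057.
η_M = (∂Q/∂M)·(M/Q) = -0.057 × (3694/689.522) = -0.305.
Since η < 0, this is an inferior good.

-0.305 (inferior good)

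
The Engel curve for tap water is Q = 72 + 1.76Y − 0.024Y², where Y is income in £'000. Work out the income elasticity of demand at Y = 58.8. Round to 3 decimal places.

At Y = 58.8: Q = 92.5094.
dQ/dY = 1.76 − 0.048Y = -1.06240.
η = (dQ/dY)·(Y/Q) = -1.06240 × (58.8/92.5094) = -0.675.

-0.675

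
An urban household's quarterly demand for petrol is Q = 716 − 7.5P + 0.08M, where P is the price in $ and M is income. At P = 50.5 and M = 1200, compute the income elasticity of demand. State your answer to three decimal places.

0.222

At P = 50.5, M = 1200: Q = 433.250.
Holding P constant, ∂Q/∂M = 0.08.
η_M = (∂Q/∂M)·(M/Q) = 0.08 × (1200/433.250) = 0.222.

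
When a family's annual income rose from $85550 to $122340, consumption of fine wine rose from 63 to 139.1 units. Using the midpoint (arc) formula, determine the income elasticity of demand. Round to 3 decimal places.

ΔQ = 139.1 − 63 = 76.1; midpoint Q̄ = (63 + 139.1)/2 = 101.05.
ΔI = 122340 − 85550 = 36790; midpoint Ī = (85550 + 122340)/2 = 103945.
η = (ΔQ/Q̄) ÷ (ΔI/Ī) = (76.1/101.05) ÷ (36790/103945) = 2.128.

2.128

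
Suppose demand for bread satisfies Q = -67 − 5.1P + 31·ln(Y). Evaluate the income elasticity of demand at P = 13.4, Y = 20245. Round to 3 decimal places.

At P = 13.4, Y = 20245: Q = 172.046.
Holding P constant, ∂Q/∂Y = 31/Y = 0.00153124.
η_Y = (∂Q/∂Y)·(Y/Q) = 0.00153124 × (20245/172.046) = 0.180.

0.180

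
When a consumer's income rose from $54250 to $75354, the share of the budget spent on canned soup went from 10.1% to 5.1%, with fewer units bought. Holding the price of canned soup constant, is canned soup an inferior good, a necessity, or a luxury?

inferior good

Quantity demanded falls as income rises, so η < 0.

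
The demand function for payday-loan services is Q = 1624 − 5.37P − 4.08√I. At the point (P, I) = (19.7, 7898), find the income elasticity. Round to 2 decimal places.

At P = 19.7, I = 7898: Q = 1155.619.
Holding P constant, ∂Q/∂I = -4.08/(2√I) = -0.0229547.
η_I = (∂Q/∂I)·(I/Q) = -0.0229547 × (7898/1155.619) = -0.16.

-0.16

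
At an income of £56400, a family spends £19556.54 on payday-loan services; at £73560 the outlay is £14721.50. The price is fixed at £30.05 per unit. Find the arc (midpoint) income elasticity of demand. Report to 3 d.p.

-1.068

With a constant price, Q₁ = 19556.54/30.05 = 650.800 and Q₂ = 14721.50/30.05 = 489.900 (equivalently, work directly with expenditure since P cancels).
Midpoint %ΔQ = (14721.50 − 19556.54)/17139.02 = -0.28211; midpoint %ΔI = (73560 − 56400)/64980 = 0.26408.
η = -0.28211 / 0.26408 = -1.068.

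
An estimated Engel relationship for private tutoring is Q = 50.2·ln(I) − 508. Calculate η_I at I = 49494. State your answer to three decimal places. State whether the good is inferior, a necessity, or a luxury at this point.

At I = 49494: Q = 34.642.
dQ/dI = 50.2/I = 0.00101426 at this income.
η = (dQ/dI)·(I/Q) = 0.00101426 × (49494/34.642) = 1.449.
Since η > 1, the good is a luxury.

1.449 (luxury)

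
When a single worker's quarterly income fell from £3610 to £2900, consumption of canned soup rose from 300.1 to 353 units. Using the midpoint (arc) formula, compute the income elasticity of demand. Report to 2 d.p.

ΔQ = 353 − 300.1 = 52.9; midpoint Q̄ = (300.1 + 353)/2 = 326.55.
ΔI = 2900 − 3610 = -710; midpoint Ī = (3610 + 2900)/2 = 3255.
η = (ΔQ/Q̄) ÷ (ΔI/Ī) = (52.9/326.55) ÷ (-710/3255) = -0.74.

-0.74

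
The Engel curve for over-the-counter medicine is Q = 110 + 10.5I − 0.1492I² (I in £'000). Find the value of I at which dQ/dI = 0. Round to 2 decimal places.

dQ/dI = 10.5 − 0.2984I.
The good is inferior where dQ/dI < 0. Setting dQ/dI = 0 gives I = 10.5 / 0.2984 = 35.19.

35.19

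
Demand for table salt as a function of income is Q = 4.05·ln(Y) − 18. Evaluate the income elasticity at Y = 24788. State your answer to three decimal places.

At Y = 24788: Q = 22.978.
dQ/dY = 4.05/Y = 0.000163386 at this income.
η = (dQ/dY)·(Y/Q) = 0.000163386 × (24788/22.978) = 0.176.

0.176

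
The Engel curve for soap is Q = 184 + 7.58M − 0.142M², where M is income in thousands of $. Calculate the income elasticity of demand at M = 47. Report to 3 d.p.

-1.196

At M = 47: Q = 226.5820.
dQ/dM = 7.58 − 0.284M = -5.76800.
η = (dQ/dM)·(M/Q) = -5.76800 × (47/226.5820) = -1.196.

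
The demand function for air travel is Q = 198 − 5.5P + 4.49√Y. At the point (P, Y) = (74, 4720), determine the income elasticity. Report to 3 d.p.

At P = 74, Y = 4720: Q = 99.473.
Holding P constant, ∂Q/∂Y = 4.49/(2√Y) = 0.0326772.
η_Y = (∂Q/∂Y)·(Y/Q) = 0.0326772 × (4720/99.473) = 1.551.

1.551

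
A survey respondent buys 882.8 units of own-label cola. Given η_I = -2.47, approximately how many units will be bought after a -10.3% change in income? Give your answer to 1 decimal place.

1107.4

%ΔQ ≈ η × %ΔI = -2.47 × (-10.3%) = 25.441%.
New Q ≈ 882.8 × (1 + 0.25441) = 1107.4.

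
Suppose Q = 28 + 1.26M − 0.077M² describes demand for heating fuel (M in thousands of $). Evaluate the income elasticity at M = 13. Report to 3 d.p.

-0.308

At M = 13: Q = 31.3670.
dQ/dM = 1.26 − 0.154M = -0.74200.
η = (dQ/dM)·(M/Q) = -0.74200 × (13/31.3670) = -0.308.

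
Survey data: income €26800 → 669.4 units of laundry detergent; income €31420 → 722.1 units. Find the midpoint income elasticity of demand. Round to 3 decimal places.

ΔQ = 722.1 − 669.4 = 52.7; midpoint Q̄ = (669.4 + 722.1)/2 = 695.75.
ΔI = 31420 − 26800 = 4620; midpoint Ī = (26800 + 31420)/2 = 29110.
η = (ΔQ/Q̄) ÷ (ΔI/Ī) = (52.7/695.75) ÷ (4620/29110) = 0.477.

0.477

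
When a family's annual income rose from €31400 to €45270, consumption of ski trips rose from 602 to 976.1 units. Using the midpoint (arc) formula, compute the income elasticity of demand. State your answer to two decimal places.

1.31

ΔQ = 976.1 − 602 = 374.1; midpoint Q̄ = (602 + 976.1)/2 = 789.05.
ΔI = 45270 − 31400 = 13870; midpoint Ī = (31400 + 45270)/2 = 38335.
η = (ΔQ/Q̄) ÷ (ΔI/Ī) = (374.1/789.05) ÷ (13870/38335) = 1.31.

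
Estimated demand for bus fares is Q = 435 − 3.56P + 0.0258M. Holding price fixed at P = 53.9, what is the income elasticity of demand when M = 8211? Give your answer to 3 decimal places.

0.466

At P = 53.9, M = 8211: Q = 454.960.
Holding P constant, ∂Q/∂M = 0.0258.
η_M = (∂Q/∂M)·(M/Q) = 0.0258 × (8211/454.960) = 0.466.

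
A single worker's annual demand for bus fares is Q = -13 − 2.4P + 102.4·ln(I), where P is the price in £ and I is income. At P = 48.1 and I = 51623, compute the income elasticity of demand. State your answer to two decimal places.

0.10

At P = 48.1, I = 51623: Q = 982.776.
Holding P constant, ∂Q/∂I = 102.4/I = 0.00198361.
η_I = (∂Q/∂I)·(I/Q) = 0.00198361 × (51623/982.776) = 0.10.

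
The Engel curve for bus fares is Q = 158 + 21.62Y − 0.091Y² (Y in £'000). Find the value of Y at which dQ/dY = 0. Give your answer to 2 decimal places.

dQ/dY = 21.62 − 0.182Y.
The good is inferior where dQ/dY < 0. Setting dQ/dY = 0 gives Y = 21.62 / 0.182 = 118.79.

118.79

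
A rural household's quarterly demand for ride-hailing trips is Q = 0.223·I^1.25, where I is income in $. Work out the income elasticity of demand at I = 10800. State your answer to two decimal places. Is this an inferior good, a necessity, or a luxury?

1.25 (luxury)

For Q = A·I^β the income elasticity is constant and equal to β.
Here β = 1.25, so η = 1.25.
Since η > 1, the good is a luxury.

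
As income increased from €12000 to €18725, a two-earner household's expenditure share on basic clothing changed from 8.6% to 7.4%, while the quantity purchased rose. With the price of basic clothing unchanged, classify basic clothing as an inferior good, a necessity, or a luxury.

necessity

Quantity rises but the budget share falls as income rises, so 0 < η < 1.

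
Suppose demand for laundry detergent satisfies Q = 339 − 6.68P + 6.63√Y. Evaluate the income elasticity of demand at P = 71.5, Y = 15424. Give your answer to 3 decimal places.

0.601

At P = 71.5, Y = 15424: Q = 684.782.
Holding P constant, ∂Q/∂Y = 6.63/(2√Y) = 0.0266922.
η_Y = (∂Q/∂Y)·(Y/Q) = 0.0266922 × (15424/684.782) = 0.601.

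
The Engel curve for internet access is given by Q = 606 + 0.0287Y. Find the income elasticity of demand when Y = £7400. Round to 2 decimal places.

0.26

At Y = 7400: Q = 818.380.
dQ/dY = 0.0287.
η = (dQ/dY)·(Y/Q) = 0.0287 × (7400/818.380) = 0.26.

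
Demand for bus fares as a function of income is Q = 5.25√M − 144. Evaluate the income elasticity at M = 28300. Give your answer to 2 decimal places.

At M = 28300: Q = 739.187.
dQ/dM = 5.25/(2√M) = 0.015604 at this income.
η = (dQ/dM)·(M/Q) = 0.015604 × (28300/739.187) = 0.60.

0.60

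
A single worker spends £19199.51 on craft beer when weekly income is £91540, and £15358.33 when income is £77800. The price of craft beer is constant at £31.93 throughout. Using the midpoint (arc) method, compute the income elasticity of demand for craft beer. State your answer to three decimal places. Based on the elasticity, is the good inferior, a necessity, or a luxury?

With a constant price, Q₁ = 19199.51/31.93 = 601.300 and Q₂ = 15358.33/31.93 = 481.000 (equivalently, work directly with expenditure since P cancels).
Midpoint %ΔQ = (15358.33 − 19199.51)/17278.92 = -0.22230; midpoint %ΔI = (77800 − 91540)/84670 = -0.16228.
η = -0.22230 / -0.16228 = 1.370.
η > 1 ⇒ luxury.

1.370 (luxury)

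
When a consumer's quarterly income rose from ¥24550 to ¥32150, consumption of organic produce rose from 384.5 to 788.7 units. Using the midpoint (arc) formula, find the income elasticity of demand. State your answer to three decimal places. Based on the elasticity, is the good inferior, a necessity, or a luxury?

ΔQ = 788.7 − 384.5 = 404.2; midpoint Q̄ = (384.5 + 788.7)/2 = 586.6.
ΔI = 32150 − 24550 = 7600; midpoint Ī = (24550 + 32150)/2 = 28350.
η = (ΔQ/Q̄) ÷ (ΔI/Ī) = (404.2/586.6) ÷ (7600/28350) = 2.570.
η > 1 ⇒ luxury.

2.570 (luxury)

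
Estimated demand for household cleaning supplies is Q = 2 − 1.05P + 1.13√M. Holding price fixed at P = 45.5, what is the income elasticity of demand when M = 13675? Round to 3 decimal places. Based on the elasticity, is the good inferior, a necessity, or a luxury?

0.765 (necessity)

At P = 45.5, M = 13675: Q = 86.367.
Holding P constant, ∂Q/∂M = 1.13/(2√M) = 0.00483153.
η_M = (∂Q/∂M)·(M/Q) = 0.00483153 × (13675/86.367) = 0.765.
Since 0 < η < 1, this is a necessity.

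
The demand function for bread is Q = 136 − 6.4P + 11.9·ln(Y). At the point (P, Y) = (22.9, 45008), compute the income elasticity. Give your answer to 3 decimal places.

At P = 22.9, Y = 45008: Q = 116.944.
Holding P constant, ∂Q/∂Y = 11.9/Y = 0.000264397.
η_Y = (∂Q/∂Y)·(Y/Q) = 0.000264397 × (45008/116.944) = 0.102.

0.102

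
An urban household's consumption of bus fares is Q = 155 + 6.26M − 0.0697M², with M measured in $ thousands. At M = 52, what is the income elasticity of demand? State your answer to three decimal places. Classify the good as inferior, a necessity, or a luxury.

At M = 52: Q = 292.0512.
dQ/dM = 6.26 − 0.1394M = -0.98880.
η = (dQ/dM)·(M/Q) = -0.98880 × (52/292.0512) = -0.176.
η < 0 ⇒ inferior good.

-0.176 (inferior good)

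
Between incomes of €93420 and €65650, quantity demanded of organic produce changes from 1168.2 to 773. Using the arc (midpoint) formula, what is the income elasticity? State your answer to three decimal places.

ΔQ = 773 − 1168.2 = -395.2; midpoint Q̄ = (1168.2 + 773)/2 = 970.6.
ΔI = 65650 − 93420 = -27770; midpoint Ī = (93420 + 65650)/2 = 79535.
η = (ΔQ/Q̄) ÷ (ΔI/Ī) = (-395.2/970.6) ÷ (-27770/79535) = 1.166.

1.166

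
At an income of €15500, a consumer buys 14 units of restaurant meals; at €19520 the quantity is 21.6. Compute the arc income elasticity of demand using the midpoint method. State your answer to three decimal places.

1.860

ΔQ = 21.6 − 14 = 7.6; midpoint Q̄ = (14 + 21.6)/2 = 17.8.
ΔI = 19520 − 15500 = 4020; midpoint Ī = (15500 + 19520)/2 = 17510.
η = (ΔQ/Q̄) ÷ (ΔI/Ī) = (7.6/17.8) ÷ (4020/17510) = 1.860.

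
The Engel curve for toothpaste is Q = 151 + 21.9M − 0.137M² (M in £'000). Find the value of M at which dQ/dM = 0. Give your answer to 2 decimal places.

dQ/dM = 21.9 − 0.274M.
The good is inferior where dQ/dM < 0. Setting dQ/dM = 0 gives M = 21.9 / 0.274 = 79.93.

79.93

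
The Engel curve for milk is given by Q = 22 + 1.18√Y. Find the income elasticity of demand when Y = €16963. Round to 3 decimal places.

0.437

At Y = 16963: Q = 175.686.
dQ/dY = 1.18/(2√Y) = 0.00453003 at this income.
η = (dQ/dY)·(Y/Q) = 0.00453003 × (16963/175.686) = 0.437.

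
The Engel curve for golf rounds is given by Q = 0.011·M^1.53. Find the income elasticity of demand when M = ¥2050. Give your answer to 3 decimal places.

1.530

For Q = A·M^β the income elasticity is constant and equal to β.
Here β = 1.53, so η = 1.530.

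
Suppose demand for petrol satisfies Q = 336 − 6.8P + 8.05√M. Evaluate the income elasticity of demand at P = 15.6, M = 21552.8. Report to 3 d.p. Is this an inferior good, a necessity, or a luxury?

0.419 (necessity)

At P = 15.6, M = 21552.8: Q = 1411.730.
Holding P constant, ∂Q/∂M = 8.05/(2√M) = 0.0274166.
η_M = (∂Q/∂M)·(M/Q) = 0.0274166 × (21552.8/1411.730) = 0.419.
Since 0 < η < 1, this is a necessity.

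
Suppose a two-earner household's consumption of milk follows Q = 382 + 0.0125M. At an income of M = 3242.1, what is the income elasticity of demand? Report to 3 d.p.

0.096

At M = 3242.1: Q = 422.526.
dQ/dM = 0.0125.
η = (dQ/dM)·(M/Q) = 0.0125 × (3242.1/422.526) = 0.096.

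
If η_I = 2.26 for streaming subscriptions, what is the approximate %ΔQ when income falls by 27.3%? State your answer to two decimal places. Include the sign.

-61.70%

%ΔQ ≈ η × %ΔI = 2.26 × (-27.3%) = -61.70%.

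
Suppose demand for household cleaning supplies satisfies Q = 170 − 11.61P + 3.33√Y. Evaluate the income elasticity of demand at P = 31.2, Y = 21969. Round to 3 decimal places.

At P = 31.2, Y = 21969: Q = 301.339.
Holding P constant, ∂Q/∂Y = 3.33/(2√Y) = 0.0112333.
η_Y = (∂Q/∂Y)·(Y/Q) = 0.0112333 × (21969/301.339) = 0.819.

0.819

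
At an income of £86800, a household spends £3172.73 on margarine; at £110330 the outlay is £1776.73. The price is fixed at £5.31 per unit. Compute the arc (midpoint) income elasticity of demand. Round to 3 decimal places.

-2.363

With a constant price, Q₁ = 3172.73/5.31 = 597.501 and Q₂ = 1776.73/5.31 = 334.601 (equivalently, work directly with expenditure since P cancels).
Midpoint %ΔQ = (1776.73 − 3172.73)/2474.73 = -0.56410; midpoint %ΔI = (110330 − 86800)/98565 = 0.23873.
η = -0.56410 / 0.23873 = -2.363.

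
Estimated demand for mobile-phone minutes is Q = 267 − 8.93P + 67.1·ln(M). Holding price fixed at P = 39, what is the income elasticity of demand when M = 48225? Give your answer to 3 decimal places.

0.104

At P = 39, M = 48225: Q = 642.312.
Holding P constant, ∂Q/∂M = 67.1/M = 0.00139139.
η_M = (∂Q/∂M)·(M/Q) = 0.00139139 × (48225/642.312) = 0.104.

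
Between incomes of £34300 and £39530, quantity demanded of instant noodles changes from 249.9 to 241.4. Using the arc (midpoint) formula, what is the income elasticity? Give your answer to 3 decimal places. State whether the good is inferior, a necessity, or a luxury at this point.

-0.244 (inferior good)

ΔQ = 241.4 − 249.9 = -8.5; midpoint Q̄ = (249.9 + 241.4)/2 = 245.65.
ΔI = 39530 − 34300 = 5230; midpoint Ī = (34300 + 39530)/2 = 36915.
η = (ΔQ/Q̄) ÷ (ΔI/Ī) = (-8.5/245.65) ÷ (5230/36915) = -0.244.
η < 0 ⇒ inferior good.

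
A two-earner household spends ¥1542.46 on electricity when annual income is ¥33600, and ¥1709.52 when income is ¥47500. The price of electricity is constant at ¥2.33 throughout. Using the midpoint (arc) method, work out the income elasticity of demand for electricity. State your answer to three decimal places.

0.300

With a constant price, Q₁ = 1542.46/2.33 = 662.000 and Q₂ = 1709.52/2.33 = 733.700 (equivalently, work directly with expenditure since P cancels).
Midpoint %ΔQ = (1709.52 − 1542.46)/1625.99 = 0.10274; midpoint %ΔI = (47500 − 33600)/40550 = 0.34279.
η = 0.10274 / 0.34279 = 0.300.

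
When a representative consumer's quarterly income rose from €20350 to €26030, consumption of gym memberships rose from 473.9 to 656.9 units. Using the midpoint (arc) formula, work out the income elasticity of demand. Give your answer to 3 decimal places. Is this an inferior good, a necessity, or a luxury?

1.321 (luxury)

ΔQ = 656.9 − 473.9 = 183; midpoint Q̄ = (473.9 + 656.9)/2 = 565.4.
ΔI = 26030 − 20350 = 5680; midpoint Ī = (20350 + 26030)/2 = 23190.
η = (ΔQ/Q̄) ÷ (ΔI/Ī) = (183/565.4) ÷ (5680/23190) = 1.321.
η > 1 ⇒ luxury.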